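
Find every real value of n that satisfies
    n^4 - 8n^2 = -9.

Let u = n^2. The equation becomes u^2 - 8u + 9 = 0.
By the quadratic formula, u = sqrt(7) + 4 or u = 4 - sqrt(7).
n^2 = sqrt(7) + 4 gives n = +/-sqrt(sqrt(7) + 4) ~= +/-2.5779.
n^2 = 4 - sqrt(7) gives n = +/-sqrt(4 - sqrt(7)) ~= +/-1.1637.

n = -2.5779 or n = -1.1637 or n = 1.1637 or n = 2.5779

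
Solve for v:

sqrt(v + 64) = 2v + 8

v = 0

Square both sides: v + 64 = (2v + 8)^2.
Expand and rearrange: 4v^2 + 31v = 0.
Solving gives v = 0 or v = -7.75.
Check each candidate in the original equation:
  v = 0: sqrt(64) = 8, while 2v + 8 = 8 — valid.
  v = -7.75: sqrt(56.25) = 7.5, while 2v + 8 = -7.5 — extraneous.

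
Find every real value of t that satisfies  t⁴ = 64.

Let u = t². The equation becomes u² - 64 = 0.
Factor: (u - 8)(u + 8) = 0, so u = 8 or u = -8.
t² = 8 gives t = ±2·√(2) ≈ ±2.8284.
t² = -8 < 0 has no real solution.

t = -2.8284 or t = 2.8284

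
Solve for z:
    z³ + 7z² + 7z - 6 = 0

Possible rational roots are divisors of -6. Testing z = -2 gives 0, so (z + 2) is a factor.
Divide: z³ + 7z² + 7z - 6 = (z + 2)(z² + 5z - 3).
Apply the quadratic formula to z² + 5z - 3 = 0: z = (-5 ± √37)/2, i.e. z ≈ 0.5414 or z ≈ -5.5414.

z = -5.5414 or z = -2 or z = 0.5414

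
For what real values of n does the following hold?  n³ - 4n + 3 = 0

n = -2.3028 or n = 1 or n = 1.3028

Possible rational roots are divisors of 3. Testing n = 1 gives 0, so (n - 1) is a factor.
Divide: n³ - 4n + 3 = (n - 1)(n² + n - 3).
Apply the quadratic formula to n² + n - 3 = 0: n = (-1 ± √13)/2, i.e. n ≈ 1.3028 or n ≈ -2.3028.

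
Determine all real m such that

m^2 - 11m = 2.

Rearrange to standard form: m^2 - 11m - 2 = 0.
Discriminant: (-11)^2 - 4*1*(-2) = 129.
Quadratic formula: m = (11 +/- sqrt(129)) / 2.
So m = 11/2 + sqrt(129)/2 ~= 11.1789 or m = 11/2 - sqrt(129)/2 ~= -0.1789.

m = -0.1789 or m = 11.1789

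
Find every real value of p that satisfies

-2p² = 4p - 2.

p = -2.4142 or p = 0.4142

Rearrange to standard form: -2p² - 4p + 2 = 0.
Discriminant: (-4)² − 4·(-2)·2 = 32.
Quadratic formula: p = (4 ± √32) / (-4).
So p = -√(2) - 1 ≈ -2.4142 or p = -1 + √(2) ≈ 0.4142.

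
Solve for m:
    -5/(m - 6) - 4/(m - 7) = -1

Multiply both sides by (m - 6)(m - 7):
-5(m - 7) - 4(m - 6) = -(m - 6)(m - 7).
Expand and collect terms: -m² + 22m - 101 = 0.
By the quadratic formula, m = (-22 ± √80) / -2, so m ≈ 6.5279 or m ≈ 15.4721.
Neither value makes a denominator zero (m ≠ 6, m ≠ 7), so both are valid.

m = 6.5279 or m = 15.4721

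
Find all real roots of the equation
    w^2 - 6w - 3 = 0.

w = -0.4641 or w = 6.4641

Discriminant: (-6)^2 - 4*1*(-3) = 48.
Quadratic formula: w = (6 +/- sqrt(48)) / 2.
So w = 3 + 2*sqrt(3) ~= 6.4641 or w = 3 - 2*sqrt(3) ~= -0.4641.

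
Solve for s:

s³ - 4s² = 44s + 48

Rearrange: s³ - 4s² - 44s - 48 = 0.
Possible rational roots are divisors of -48. Testing s = -4 gives 0, so (s + 4) is a factor.
Divide: s³ - 4s² - 44s - 48 = (s + 4)(s² - 8s - 12).
Apply the quadratic formula to s² - 8s - 12 = 0: s = (8 ± √112)/2, i.e. s ≈ 9.2915 or s ≈ -1.2915.

s = -4 or s = -1.2915 or s = 9.2915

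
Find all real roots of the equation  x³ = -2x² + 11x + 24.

Rearrange: x³ + 2x² - 11x - 24 = 0.
Possible rational roots are divisors of -24. Testing x = -3 gives 0, so (x + 3) is a factor.
Divide: x³ + 2x² - 11x - 24 = (x + 3)(x² - x - 8).
Apply the quadratic formula to x² - x - 8 = 0: x = (1 ± √33)/2, i.e. x ≈ 3.3723 or x ≈ -2.3723.

x = -3 or x = -2.3723 or x = 3.3723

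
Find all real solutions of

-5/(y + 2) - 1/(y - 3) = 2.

y = -4.6742 or y = 2.6742

Multiply both sides by (y + 2)(y - 3):
-5(y - 3) - (y + 2) = 2(y + 2)(y - 3).
Expand and collect terms: 2y^2 + 4y - 25 = 0.
By the quadratic formula, y = (-4 +/- sqrt(216)) / 4, so y ~= 2.6742 or y ~= -4.6742.
Neither value makes a denominator zero (y != -2, y != 3), so both are valid.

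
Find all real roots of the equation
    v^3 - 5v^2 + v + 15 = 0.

v = -1.4495 or v = 3 or v = 3.4495

Possible rational roots are divisors of 15. Testing v = 3 gives 0, so (v - 3) is a factor.
Divide: v^3 - 5v^2 + v + 15 = (v - 3)(v^2 - 2v - 5).
Apply the quadratic formula to v^2 - 2v - 5 = 0: v = (2 +/- sqrt(24))/2, i.e. v ~= 3.4495 or v ~= -1.4495.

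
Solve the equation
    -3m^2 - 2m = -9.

m = -2.0972 or m = 1.4305

Rearrange to standard form: -3m^2 - 2m + 9 = 0.
Discriminant: (-2)^2 - 4*(-3)*9 = 112.
Quadratic formula: m = (2 +/- sqrt(112)) / (-6).
So m = -2*sqrt(7)/3 - 1/3 ~= -2.0972 or m = -1/3 + 2*sqrt(7)/3 ~= 1.4305.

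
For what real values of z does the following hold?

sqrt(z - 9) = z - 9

Square both sides: z - 9 = (z - 9)^2.
Expand and rearrange: z^2 - 19z + 90 = 0.
Solving gives z = 10 or z = 9.
Check each candidate in the original equation:
  z = 10: sqrt(1) = 1, while z - 9 = 1 — valid.
  z = 9: sqrt(0) = 0, while z - 9 = 0 — valid.

z = 9 or z = 10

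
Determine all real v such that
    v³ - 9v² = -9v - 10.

v = -0.6533 or v = 2 or v = 7.6533

Rearrange: v³ - 9v² + 9v + 10 = 0.
Possible rational roots are divisors of 10. Testing v = 2 gives 0, so (v - 2) is a factor.
Divide: v³ - 9v² + 9v + 10 = (v - 2)(v² - 7v - 5).
Apply the quadratic formula to v² - 7v - 5 = 0: v = (7 ± √69)/2, i.e. v ≈ 7.6533 or v ≈ -0.6533.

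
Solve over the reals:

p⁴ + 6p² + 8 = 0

Let u = p². The equation becomes u² + 6u + 8 = 0.
Factor: (u + 2)(u + 4) = 0, so u = -2 or u = -4.
p² = -2 < 0 has no real solution.
p² = -4 < 0 has no real solution.

No real solutions.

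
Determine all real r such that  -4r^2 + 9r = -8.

Rearrange to standard form: -4r^2 + 9r + 8 = 0.
Discriminant: (9)^2 - 4*(-4)*8 = 209.
Quadratic formula: r = (-9 +/- sqrt(209)) / (-8).
So r = 9/8 - sqrt(209)/8 ~= -0.6821 or r = 9/8 + sqrt(209)/8 ~= 2.9321.

r = -0.6821 or r = 2.9321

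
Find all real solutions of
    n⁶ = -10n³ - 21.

n = -1.9129 or n = -1.4422

Let u = n³. The equation becomes u² + 10u + 21 = 0.
Factor: (u + 3)(u + 7) = 0, so u = -3 or u = -7.
n³ = -3 gives n = -∛(3) ≈ -1.4422.
n³ = -7 gives n = -∛(7) ≈ -1.9129.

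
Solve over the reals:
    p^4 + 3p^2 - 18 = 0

p = -1.7321 or p = 1.7321

Let u = p^2. The equation becomes u^2 + 3u - 18 = 0.
Factor: (u + 6)(u - 3) = 0, so u = -6 or u = 3.
p^2 = -6 < 0 has no real solution.
p^2 = 3 gives p = +/-sqrt(3) ~= +/-1.7321.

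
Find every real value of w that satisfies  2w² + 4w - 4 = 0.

Discriminant: (4)² − 4·2·(-4) = 48.
Quadratic formula: w = (-4 ± √48) / 4.
So w = -1 + √(3) ≈ 0.7321 or w = -√(3) - 1 ≈ -2.7321.

w = -2.7321 or w = 0.7321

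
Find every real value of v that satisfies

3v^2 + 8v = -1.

Rearrange to standard form: 3v^2 + 8v + 1 = 0.
Discriminant: (8)^2 - 4*3*1 = 52.
Quadratic formula: v = (-8 +/- sqrt(52)) / 6.
So v = -4/3 + sqrt(13)/3 ~= -0.1315 or v = -4/3 - sqrt(13)/3 ~= -2.5352.

v = -2.5352 or v = -0.1315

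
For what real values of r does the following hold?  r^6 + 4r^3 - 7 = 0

r = -1.7453 or r = 1.096

Let u = r^3. The equation becomes u^2 + 4u - 7 = 0.
By the quadratic formula, u = -2 + sqrt(11) or u = -sqrt(11) - 2.
r^3 = -2 + sqrt(11) gives r = (-2 + sqrt(11))^(1/3) ~= 1.096.
r^3 = -sqrt(11) - 2 gives r = -(2 + sqrt(11))^(1/3) ~= -1.7453.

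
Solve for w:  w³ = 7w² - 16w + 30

w = 5

Rearrange: w³ - 7w² + 16w - 30 = 0.
Possible rational roots are divisors of -30. Testing w = 5 gives 0, so (w - 5) is a factor.
Divide: w³ - 7w² + 16w - 30 = (w - 5)(w² - 2w + 6).
The quadratic w² - 2w + 6 has discriminant -20 < 0, so no further real roots.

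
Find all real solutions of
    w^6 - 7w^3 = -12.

Let u = w^3. The equation becomes u^2 - 7u + 12 = 0.
Factor: (u - 3)(u - 4) = 0, so u = 3 or u = 4.
w^3 = 3 gives w = (3)^(1/3) ~= 1.4422.
w^3 = 4 gives w = (4)^(1/3) ~= 1.5874.

w = 1.4422 or w = 1.5874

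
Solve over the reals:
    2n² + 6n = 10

n = -4.1926 or n = 1.1926

Rearrange to standard form: 2n² + 6n - 10 = 0.
Discriminant: (6)² − 4·2·(-10) = 116.
Quadratic formula: n = (-6 ± √116) / 4.
So n = -3/2 + √(29)/2 ≈ 1.1926 or n = -√(29)/2 - 3/2 ≈ -4.1926.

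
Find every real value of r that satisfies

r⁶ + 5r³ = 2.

r = -1.7514 or r = 0.7194

Let u = r³. The equation becomes u² + 5u - 2 = 0.
By the quadratic formula, u = -5/2 + √(33)/2 or u = -√(33)/2 - 5/2.
r³ = -5/2 + √(33)/2 gives r = ∛(-5/2 + √(33)/2) ≈ 0.7194.
r³ = -√(33)/2 - 5/2 gives r = -∛(5/2 + √(33)/2) ≈ -1.7514.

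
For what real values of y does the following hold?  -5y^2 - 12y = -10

y = -3.0547 or y = 0.6547

Rearrange to standard form: -5y^2 - 12y + 10 = 0.
Discriminant: (-12)^2 - 4*(-5)*10 = 344.
Quadratic formula: y = (12 +/- sqrt(344)) / (-10).
So y = -sqrt(86)/5 - 6/5 ~= -3.0547 or y = -6/5 + sqrt(86)/5 ~= 0.6547.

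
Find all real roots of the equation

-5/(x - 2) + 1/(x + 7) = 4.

Multiply both sides by (x - 2)(x + 7):
-5(x + 7) + (x - 2) = 4(x - 2)(x + 7).
Expand and collect terms: 4x² + 24x - 19 = 0.
By the quadratic formula, x = (-24 ± √880) / 8, so x ≈ 0.7081 or x ≈ -6.7081.
Neither value makes a denominator zero (x ≠ 2, x ≠ -7), so both are valid.

x = -6.7081 or x = 0.7081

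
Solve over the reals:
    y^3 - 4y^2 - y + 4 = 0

Possible rational roots are divisors of 4. Testing y = 1 gives 0, so (y - 1) is a factor.
Divide: y^3 - 4y^2 - y + 4 = (y - 1)(y^2 - 3y - 4).
Factor the quadratic: y = 4 or y = -1.

y = -1 or y = 1 or y = 4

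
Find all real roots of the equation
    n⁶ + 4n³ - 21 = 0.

Let u = n³. The equation becomes u² + 4u - 21 = 0.
Factor: (u + 7)(u - 3) = 0, so u = -7 or u = 3.
n³ = -7 gives n = -∛(7) ≈ -1.9129.
n³ = 3 gives n = ∛(3) ≈ 1.4422.

n = -1.9129 or n = 1.4422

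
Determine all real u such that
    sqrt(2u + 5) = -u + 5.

u = 2

Square both sides: 2u + 5 = (-u + 5)^2.
Expand and rearrange: u^2 - 12u + 20 = 0.
Solving gives u = 10 or u = 2.
Check each candidate in the original equation:
  u = 10: sqrt(25) = 5, while -u + 5 = -5 — extraneous.
  u = 2: sqrt(9) = 3, while -u + 5 = 3 — valid.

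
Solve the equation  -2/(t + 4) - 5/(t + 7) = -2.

Multiply both sides by (t + 4)(t + 7):
-2(t + 7) - 5(t + 4) = -2(t + 4)(t + 7).
Expand and collect terms: -2t^2 - 15t - 22 = 0.
Factor or apply the quadratic formula: t = -5.5 or t = -2.
Neither value makes a denominator zero (t != -4, t != -7), so both are valid.

t = -5.5 or t = -2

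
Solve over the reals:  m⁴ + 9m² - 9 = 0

Let u = m². The equation becomes u² + 9u - 9 = 0.
By the quadratic formula, u = -9/2 + 3·√(13)/2 or u = -3·√(13)/2 - 9/2.
m² = -9/2 + 3·√(13)/2 gives m = ±√(-9/2 + 3·√(13)/2) ≈ ±0.9531.
m² = -3·√(13)/2 - 9/2 < 0 has no real solution.

m = -0.9531 or m = 0.9531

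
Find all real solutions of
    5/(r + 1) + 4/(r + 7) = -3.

r = -8.7016 or r = -2.2984

Multiply both sides by (r + 1)(r + 7):
5(r + 7) + 4(r + 1) = -3(r + 1)(r + 7).
Expand and collect terms: -3r^2 - 33r - 60 = 0.
By the quadratic formula, r = (33 +/- sqrt(369)) / -6, so r ~= -8.7016 or r ~= -2.2984.
Neither value makes a denominator zero (r != -1, r != -7), so both are valid.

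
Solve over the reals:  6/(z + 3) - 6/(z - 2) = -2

z = -5.1098 or z = 4.1098

Multiply both sides by (z + 3)(z - 2):
6(z - 2) - 6(z + 3) = -2(z + 3)(z - 2).
Expand and collect terms: -2z² - 2z + 42 = 0.
By the quadratic formula, z = (2 ± √340) / -4, so z ≈ -5.1098 or z ≈ 4.1098.
Neither value makes a denominator zero (z ≠ -3, z ≠ 2), so both are valid.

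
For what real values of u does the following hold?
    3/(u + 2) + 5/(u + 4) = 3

Multiply both sides by (u + 2)(u + 4):
3(u + 4) + 5(u + 2) = 3(u + 2)(u + 4).
Expand and collect terms: 3u^2 + 10u + 2 = 0.
By the quadratic formula, u = (-10 +/- sqrt(76)) / 6, so u ~= -0.2137 or u ~= -3.1196.
Neither value makes a denominator zero (u != -2, u != -4), so both are valid.

u = -3.1196 or u = -0.2137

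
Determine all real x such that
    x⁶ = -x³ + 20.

x = -1.71 or x = 1.5874

Let u = x³. The equation becomes u² + u - 20 = 0.
Factor: (u - 4)(u + 5) = 0, so u = 4 or u = -5.
x³ = 4 gives x = ∛(4) ≈ 1.5874.
x³ = -5 gives x = -∛(5) ≈ -1.71.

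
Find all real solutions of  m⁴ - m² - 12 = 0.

m = -2 or m = 2

Let u = m². The equation becomes u² - u - 12 = 0.
Factor: (u + 3)(u - 4) = 0, so u = -3 or u = 4.
m² = -3 < 0 has no real solution.
m² = 4 gives m = ±2.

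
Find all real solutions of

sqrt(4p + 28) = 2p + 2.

Square both sides: 4p + 28 = (2p + 2)^2.
Expand and rearrange: 4p^2 + 4p - 24 = 0.
Solving gives p = 2 or p = -3.
Check each candidate in the original equation:
  p = 2: sqrt(36) = 6, while 2p + 2 = 6 — valid.
  p = -3: sqrt(16) = 4, while 2p + 2 = -4 — extraneous.

p = 2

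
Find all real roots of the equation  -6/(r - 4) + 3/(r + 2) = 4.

r = -0.9212 or r = 2.1712

Multiply both sides by (r - 4)(r + 2):
-6(r + 2) + 3(r - 4) = 4(r - 4)(r + 2).
Expand and collect terms: 4r^2 - 5r - 8 = 0.
By the quadratic formula, r = (5 +/- sqrt(153)) / 8, so r ~= 2.1712 or r ~= -0.9212.
Neither value makes a denominator zero (r != 4, r != -2), so both are valid.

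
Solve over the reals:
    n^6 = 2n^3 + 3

n = -1 or n = 1.4422

Let u = n^3. The equation becomes u^2 - 2u - 3 = 0.
Factor: (u - 3)(u + 1) = 0, so u = 3 or u = -1.
n^3 = 3 gives n = (3)^(1/3) ~= 1.4422.
n^3 = -1 gives n = -1.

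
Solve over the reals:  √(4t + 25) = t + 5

Square both sides: 4t + 25 = (t + 5)².
Expand and rearrange: t² + 6t = 0.
Solving gives t = 0 or t = -6.
Check each candidate in the original equation:
  t = 0: √(25) = 5, while t + 5 = 5 — valid.
  t = -6: √(1) = 1, while t + 5 = -1 — extraneous.

t = 0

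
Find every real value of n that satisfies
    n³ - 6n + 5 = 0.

n = -2.7913 or n = 1 or n = 1.7913

Possible rational roots are divisors of 5. Testing n = 1 gives 0, so (n - 1) is a factor.
Divide: n³ - 6n + 5 = (n - 1)(n² + n - 5).
Apply the quadratic formula to n² + n - 5 = 0: n = (-1 ± √21)/2, i.e. n ≈ 1.7913 or n ≈ -2.7913.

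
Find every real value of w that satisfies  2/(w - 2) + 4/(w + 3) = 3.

Multiply both sides by (w - 2)(w + 3):
2(w + 3) + 4(w - 2) = 3(w - 2)(w + 3).
Expand and collect terms: 3w^2 - 3w - 16 = 0.
By the quadratic formula, w = (3 +/- sqrt(201)) / 6, so w ~= 2.8629 or w ~= -1.8629.
Neither value makes a denominator zero (w != 2, w != -3), so both are valid.

w = -1.8629 or w = 2.8629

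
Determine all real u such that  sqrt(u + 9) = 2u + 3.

u = 0

Square both sides: u + 9 = (2u + 3)^2.
Expand and rearrange: 4u^2 + 11u = 0.
Solving gives u = 0 or u = -2.75.
Check each candidate in the original equation:
  u = 0: sqrt(9) = 3, while 2u + 3 = 3 — valid.
  u = -2.75: sqrt(6.25) = 2.5, while 2u + 3 = -2.5 — extraneous.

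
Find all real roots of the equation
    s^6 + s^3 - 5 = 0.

Let u = s^3. The equation becomes u^2 + u - 5 = 0.
By the quadratic formula, u = -1/2 + sqrt(21)/2 or u = -sqrt(21)/2 - 1/2.
s^3 = -1/2 + sqrt(21)/2 gives s = (-1/2 + sqrt(21)/2)^(1/3) ~= 1.2145.
s^3 = -sqrt(21)/2 - 1/2 gives s = -(1/2 + sqrt(21)/2)^(1/3) ~= -1.408.

s = -1.408 or s = 1.2145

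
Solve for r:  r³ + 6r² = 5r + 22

r = -6.2361 or r = -1.7639 or r = 2

Rearrange: r³ + 6r² - 5r - 22 = 0.
Possible rational roots are divisors of -22. Testing r = 2 gives 0, so (r - 2) is a factor.
Divide: r³ + 6r² - 5r - 22 = (r - 2)(r² + 8r + 11).
Apply the quadratic formula to r² + 8r + 11 = 0: r = (-8 ± √20)/2, i.e. r ≈ -1.7639 or r ≈ -6.2361.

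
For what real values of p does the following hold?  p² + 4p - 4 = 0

p = -4.8284 or p = 0.8284

Discriminant: (4)² − 4·1·(-4) = 32.
Quadratic formula: p = (-4 ± √32) / 2.
So p = -2 + 2·√(2) ≈ 0.8284 or p = -2·√(2) - 2 ≈ -4.8284.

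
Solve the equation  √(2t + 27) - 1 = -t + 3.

t = -1

Isolate the radical: √(2t + 27) = -t + 4.
Square both sides: 2t + 27 = (-t + 4)².
Expand and rearrange: t² - 10t - 11 = 0.
Solving gives t = 11 or t = -1.
Check each candidate in the original equation:
  t = 11: √(49) = 7, while -t + 4 = -7 — extraneous.
  t = -1: √(25) = 5, while -t + 4 = 5 — valid.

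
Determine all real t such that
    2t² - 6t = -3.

Rearrange to standard form: 2t² - 6t + 3 = 0.
Discriminant: (-6)² − 4·2·3 = 12.
Quadratic formula: t = (6 ± √12) / 4.
So t = √(3)/2 + 3/2 ≈ 2.366 or t = 3/2 - √(3)/2 ≈ 0.634.

t = 0.634 or t = 2.366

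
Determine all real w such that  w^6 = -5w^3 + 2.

Let u = w^3. The equation becomes u^2 + 5u - 2 = 0.
By the quadratic formula, u = -5/2 + sqrt(33)/2 or u = -sqrt(33)/2 - 5/2.
w^3 = -5/2 + sqrt(33)/2 gives w = (-5/2 + sqrt(33)/2)^(1/3) ~= 0.7194.
w^3 = -sqrt(33)/2 - 5/2 gives w = -(5/2 + sqrt(33)/2)^(1/3) ~= -1.7514.

w = -1.7514 or w = 0.7194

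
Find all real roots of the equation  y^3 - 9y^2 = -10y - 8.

y = -0.5311 or y = 2 or y = 7.5311

Rearrange: y^3 - 9y^2 + 10y + 8 = 0.
Possible rational roots are divisors of 8. Testing y = 2 gives 0, so (y - 2) is a factor.
Divide: y^3 - 9y^2 + 10y + 8 = (y - 2)(y^2 - 7y - 4).
Apply the quadratic formula to y^2 - 7y - 4 = 0: y = (7 +/- sqrt(65))/2, i.e. y ~= 7.5311 or y ~= -0.5311.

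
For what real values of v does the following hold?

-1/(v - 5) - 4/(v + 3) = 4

Multiply both sides by (v - 5)(v + 3):
-(v + 3) - 4(v - 5) = 4(v - 5)(v + 3).
Expand and collect terms: 4v² - 3v - 77 = 0.
By the quadratic formula, v = (3 ± √1241) / 8, so v ≈ 4.7785 or v ≈ -4.0285.
Neither value makes a denominator zero (v ≠ 5, v ≠ -3), so both are valid.

v = -4.0285 or v = 4.7785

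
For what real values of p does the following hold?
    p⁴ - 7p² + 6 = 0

Let u = p². The equation becomes u² - 7u + 6 = 0.
Factor: (u - 6)(u - 1) = 0, so u = 6 or u = 1.
p² = 6 gives p = ±√(6) ≈ ±2.4495.
p² = 1 gives p = ±1.

p = -2.4495 or p = -1 or p = 1 or p = 2.4495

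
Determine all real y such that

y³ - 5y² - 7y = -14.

y = -2 or y = 1.2087 or y = 5.7913

Rearrange: y³ - 5y² - 7y + 14 = 0.
Possible rational roots are divisors of 14. Testing y = -2 gives 0, so (y + 2) is a factor.
Divide: y³ - 5y² - 7y + 14 = (y + 2)(y² - 7y + 7).
Apply the quadratic formula to y² - 7y + 7 = 0: y = (7 ± √21)/2, i.e. y ≈ 5.7913 or y ≈ 1.2087.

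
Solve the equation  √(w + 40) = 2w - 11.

Square both sides: w + 40 = (2w - 11)².
Expand and rearrange: 4w² - 45w + 81 = 0.
Solving gives w = 9 or w = 2.25.
Check each candidate in the original equation:
  w = 9: √(49) = 7, while 2w - 11 = 7 — valid.
  w = 2.25: √(42.25) = 6.5, while 2w - 11 = -6.5 — extraneous.

w = 9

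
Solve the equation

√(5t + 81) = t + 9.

t = 0

Square both sides: 5t + 81 = (t + 9)².
Expand and rearrange: t² + 13t = 0.
Solving gives t = 0 or t = -13.
Check each candidate in the original equation:
  t = 0: √(81) = 9, while t + 9 = 9 — valid.
  t = -13: √(16) = 4, while t + 9 = -4 — extraneous.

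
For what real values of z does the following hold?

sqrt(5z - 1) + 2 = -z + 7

z = 2

Isolate the radical: sqrt(5z - 1) = -z + 5.
Square both sides: 5z - 1 = (-z + 5)^2.
Expand and rearrange: z^2 - 15z + 26 = 0.
Solving gives z = 13 or z = 2.
Check each candidate in the original equation:
  z = 13: sqrt(64) = 8, while -z + 5 = -8 — extraneous.
  z = 2: sqrt(9) = 3, while -z + 5 = 3 — valid.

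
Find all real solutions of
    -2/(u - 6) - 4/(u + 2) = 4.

Multiply both sides by (u - 6)(u + 2):
-2(u + 2) - 4(u - 6) = 4(u - 6)(u + 2).
Expand and collect terms: 4u^2 - 10u - 68 = 0.
By the quadratic formula, u = (10 +/- sqrt(1188)) / 8, so u ~= 5.5584 or u ~= -3.0584.
Neither value makes a denominator zero (u != 6, u != -2), so both are valid.

u = -3.0584 or u = 5.5584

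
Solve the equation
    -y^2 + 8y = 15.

Bring every term to one side: -y^2 + 8y - 15 = 0.
Factor: -1(y - 5)(y - 3) = 0.
So y = 5 or y = 3.

y = 3 or y = 5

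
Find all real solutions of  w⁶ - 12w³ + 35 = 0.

w = 1.71 or w = 1.9129

Let u = w³. The equation becomes u² - 12u + 35 = 0.
Factor: (u - 7)(u - 5) = 0, so u = 7 or u = 5.
w³ = 7 gives w = ∛(7) ≈ 1.9129.
w³ = 5 gives w = ∛(5) ≈ 1.71.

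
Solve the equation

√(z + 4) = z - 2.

z = 5

Square both sides: z + 4 = (z - 2)².
Expand and rearrange: z² - 5z = 0.
Solving gives z = 5 or z = 0.
Check each candidate in the original equation:
  z = 5: √(9) = 3, while z - 2 = 3 — valid.
  z = 0: √(4) = 2, while z - 2 = -2 — extraneous.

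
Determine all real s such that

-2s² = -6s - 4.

Rearrange to standard form: -2s² + 6s + 4 = 0.
Discriminant: (6)² − 4·(-2)·4 = 68.
Quadratic formula: s = (-6 ± √68) / (-4).
So s = 3/2 - √(17)/2 ≈ -0.5616 or s = 3/2 + √(17)/2 ≈ 3.5616.

s = -0.5616 or s = 3.5616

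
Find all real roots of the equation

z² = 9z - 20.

Bring every term to one side: z² - 9z + 20 = 0.
Factor: (z - 4)(z - 5) = 0.
So z = 4 or z = 5.

z = 4 or z = 5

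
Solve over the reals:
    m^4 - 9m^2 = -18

Let u = m^2. The equation becomes u^2 - 9u + 18 = 0.
Factor: (u - 6)(u - 3) = 0, so u = 6 or u = 3.
m^2 = 6 gives m = +/-sqrt(6) ~= +/-2.4495.
m^2 = 3 gives m = +/-sqrt(3) ~= +/-1.7321.

m = -2.4495 or m = -1.7321 or m = 1.7321 or m = 2.4495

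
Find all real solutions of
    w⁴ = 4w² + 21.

Let u = w². The equation becomes u² - 4u - 21 = 0.
Factor: (u - 7)(u + 3) = 0, so u = 7 or u = -3.
w² = 7 gives w = ±√(7) ≈ ±2.6458.
w² = -3 < 0 has no real solution.

w = -2.6458 or w = 2.6458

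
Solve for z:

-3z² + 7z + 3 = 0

Discriminant: (7)² − 4·(-3)·3 = 85.
Quadratic formula: z = (-7 ± √85) / (-6).
So z = 7/6 - √(85)/6 ≈ -0.3699 or z = 7/6 + √(85)/6 ≈ 2.7033.

z = -0.3699 or z = 2.7033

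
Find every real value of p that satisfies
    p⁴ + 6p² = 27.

Let u = p². The equation becomes u² + 6u - 27 = 0.
Factor: (u + 9)(u - 3) = 0, so u = -9 or u = 3.
p² = -9 < 0 has no real solution.
p² = 3 gives p = ±√(3) ≈ ±1.7321.

p = -1.7321 or p = 1.7321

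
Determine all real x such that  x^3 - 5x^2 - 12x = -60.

Rearrange: x^3 - 5x^2 - 12x + 60 = 0.
Possible rational roots are divisors of 60. Testing x = 5 gives 0, so (x - 5) is a factor.
Divide: x^3 - 5x^2 - 12x + 60 = (x - 5)(x^2 - 12).
Apply the quadratic formula to x^2 - 12 = 0: x = (0 +/- sqrt(48))/2, i.e. x ~= 3.4641 or x ~= -3.4641.

x = -3.4641 or x = 3.4641 or x = 5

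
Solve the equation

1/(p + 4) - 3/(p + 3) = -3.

p = -4.1805 or p = -2.1529

Multiply both sides by (p + 4)(p + 3):
(p + 3) - 3(p + 4) = -3(p + 4)(p + 3).
Expand and collect terms: -3p² - 19p - 27 = 0.
By the quadratic formula, p = (19 ± √37) / -6, so p ≈ -4.1805 or p ≈ -2.1529.
Neither value makes a denominator zero (p ≠ -4, p ≠ -3), so both are valid.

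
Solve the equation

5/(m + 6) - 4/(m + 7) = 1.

Multiply both sides by (m + 6)(m + 7):
5(m + 7) - 4(m + 6) = (m + 6)(m + 7).
Expand and collect terms: m^2 + 12m + 31 = 0.
By the quadratic formula, m = (-12 +/- sqrt(20)) / 2, so m ~= -3.7639 or m ~= -8.2361.
Neither value makes a denominator zero (m != -6, m != -7), so both are valid.

m = -8.2361 or m = -3.7639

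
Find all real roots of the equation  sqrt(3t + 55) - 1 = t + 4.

t = 3

Isolate the radical: sqrt(3t + 55) = t + 5.
Square both sides: 3t + 55 = (t + 5)^2.
Expand and rearrange: t^2 + 7t - 30 = 0.
Solving gives t = 3 or t = -10.
Check each candidate in the original equation:
  t = 3: sqrt(64) = 8, while t + 5 = 8 — valid.
  t = -10: sqrt(25) = 5, while t + 5 = -5 — extraneous.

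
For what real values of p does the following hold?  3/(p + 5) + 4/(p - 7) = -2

Multiply both sides by (p + 5)(p - 7):
3(p - 7) + 4(p + 5) = -2(p + 5)(p - 7).
Expand and collect terms: -2p^2 - 3p + 71 = 0.
By the quadratic formula, p = (3 +/- sqrt(577)) / -4, so p ~= -6.7552 or p ~= 5.2552.
Neither value makes a denominator zero (p != -5, p != 7), so both are valid.

p = -6.7552 or p = 5.2552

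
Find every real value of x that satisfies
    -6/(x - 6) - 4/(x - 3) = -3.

x = 3.7115 or x = 8.6218

Multiply both sides by (x - 6)(x - 3):
-6(x - 3) - 4(x - 6) = -3(x - 6)(x - 3).
Expand and collect terms: -3x² + 37x - 96 = 0.
By the quadratic formula, x = (-37 ± √217) / -6, so x ≈ 3.7115 or x ≈ 8.6218.
Neither value makes a denominator zero (x ≠ 6, x ≠ 3), so both are valid.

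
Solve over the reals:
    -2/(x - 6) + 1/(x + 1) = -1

Multiply both sides by (x - 6)(x + 1):
-2(x + 1) + (x - 6) = -(x - 6)(x + 1).
Expand and collect terms: -x² + 6x + 14 = 0.
By the quadratic formula, x = (-6 ± √92) / -2, so x ≈ -1.7958 or x ≈ 7.7958.
Neither value makes a denominator zero (x ≠ 6, x ≠ -1), so both are valid.

x = -1.7958 or x = 7.7958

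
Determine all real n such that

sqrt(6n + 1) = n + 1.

Square both sides: 6n + 1 = (n + 1)^2.
Expand and rearrange: n^2 - 4n = 0.
Solving gives n = 4 or n = 0.
Check each candidate in the original equation:
  n = 4: sqrt(25) = 5, while n + 1 = 5 — valid.
  n = 0: sqrt(1) = 1, while n + 1 = 1 — valid.

n = 0 or n = 4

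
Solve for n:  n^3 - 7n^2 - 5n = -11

Rearrange: n^3 - 7n^2 - 5n + 11 = 0.
Possible rational roots are divisors of 11. Testing n = 1 gives 0, so (n - 1) is a factor.
Divide: n^3 - 7n^2 - 5n + 11 = (n - 1)(n^2 - 6n - 11).
Apply the quadratic formula to n^2 - 6n - 11 = 0: n = (6 +/- sqrt(80))/2, i.e. n ~= 7.4721 or n ~= -1.4721.

n = -1.4721 or n = 1 or n = 7.4721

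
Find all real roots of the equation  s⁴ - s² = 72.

s = -3 or s = 3

Let u = s². The equation becomes u² - u - 72 = 0.
Factor: (u - 9)(u + 8) = 0, so u = 9 or u = -8.
s² = 9 gives s = ±3.
s² = -8 < 0 has no real solution.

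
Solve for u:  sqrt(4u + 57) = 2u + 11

u = -2

Square both sides: 4u + 57 = (2u + 11)^2.
Expand and rearrange: 4u^2 + 40u + 64 = 0.
Solving gives u = -2 or u = -8.
Check each candidate in the original equation:
  u = -2: sqrt(49) = 7, while 2u + 11 = 7 — valid.
  u = -8: sqrt(25) = 5, while 2u + 11 = -5 — extraneous.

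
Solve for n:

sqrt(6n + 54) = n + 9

Square both sides: 6n + 54 = (n + 9)^2.
Expand and rearrange: n^2 + 12n + 27 = 0.
Solving gives n = -3 or n = -9.
Check each candidate in the original equation:
  n = -3: sqrt(36) = 6, while n + 9 = 6 — valid.
  n = -9: sqrt(0) = 0, while n + 9 = 0 — valid.

n = -9 or n = -3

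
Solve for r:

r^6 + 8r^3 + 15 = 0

Let u = r^3. The equation becomes u^2 + 8u + 15 = 0.
Factor: (u + 3)(u + 5) = 0, so u = -3 or u = -5.
r^3 = -3 gives r = -(3)^(1/3) ~= -1.4422.
r^3 = -5 gives r = -(5)^(1/3) ~= -1.71.

r = -1.71 or r = -1.4422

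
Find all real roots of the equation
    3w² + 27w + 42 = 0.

w = -7 or w = -2

Factor: 3(w + 7)(w + 2) = 0.
So w = -7 or w = -2.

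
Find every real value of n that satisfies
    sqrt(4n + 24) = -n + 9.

Square both sides: 4n + 24 = (-n + 9)^2.
Expand and rearrange: n^2 - 22n + 57 = 0.
Solving gives n = 19 or n = 3.
Check each candidate in the original equation:
  n = 19: sqrt(100) = 10, while -n + 9 = -10 — extraneous.
  n = 3: sqrt(36) = 6, while -n + 9 = 6 — valid.

n = 3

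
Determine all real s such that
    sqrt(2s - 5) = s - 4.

s = 7

Square both sides: 2s - 5 = (s - 4)^2.
Expand and rearrange: s^2 - 10s + 21 = 0.
Solving gives s = 7 or s = 3.
Check each candidate in the original equation:
  s = 7: sqrt(9) = 3, while s - 4 = 3 — valid.
  s = 3: sqrt(1) = 1, while s - 4 = -1 — extraneous.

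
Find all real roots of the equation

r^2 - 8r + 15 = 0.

r = 3 or r = 5

Factor: (r - 5)(r - 3) = 0.
So r = 5 or r = 3.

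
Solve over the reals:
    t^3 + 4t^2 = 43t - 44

t = -9.1962 or t = 1.1962 or t = 4

Rearrange: t^3 + 4t^2 - 43t + 44 = 0.
Possible rational roots are divisors of 44. Testing t = 4 gives 0, so (t - 4) is a factor.
Divide: t^3 + 4t^2 - 43t + 44 = (t - 4)(t^2 + 8t - 11).
Apply the quadratic formula to t^2 + 8t - 11 = 0: t = (-8 +/- sqrt(108))/2, i.e. t ~= 1.1962 or t ~= -9.1962.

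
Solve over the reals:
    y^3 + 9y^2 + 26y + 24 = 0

y = -4 or y = -3 or y = -2

Possible rational roots are divisors of 24. Testing y = -4 gives 0, so (y + 4) is a factor.
Divide: y^3 + 9y^2 + 26y + 24 = (y + 4)(y^2 + 5y + 6).
Factor the quadratic: y = -2 or y = -3.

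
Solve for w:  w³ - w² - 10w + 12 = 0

w = -3.2361 or w = 1.2361 or w = 3

Possible rational roots are divisors of 12. Testing w = 3 gives 0, so (w - 3) is a factor.
Divide: w³ - w² - 10w + 12 = (w - 3)(w² + 2w - 4).
Apply the quadratic formula to w² + 2w - 4 = 0: w = (-2 ± √20)/2, i.e. w ≈ 1.2361 or w ≈ -3.2361.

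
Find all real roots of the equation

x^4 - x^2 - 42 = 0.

Let u = x^2. The equation becomes u^2 - u - 42 = 0.
Factor: (u - 7)(u + 6) = 0, so u = 7 or u = -6.
x^2 = 7 gives x = +/-sqrt(7) ~= +/-2.6458.
x^2 = -6 < 0 has no real solution.

x = -2.6458 or x = 2.6458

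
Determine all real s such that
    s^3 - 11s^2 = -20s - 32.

s = -1 or s = 4 or s = 8

Rearrange: s^3 - 11s^2 + 20s + 32 = 0.
Possible rational roots are divisors of 32. Testing s = 4 gives 0, so (s - 4) is a factor.
Divide: s^3 - 11s^2 + 20s + 32 = (s - 4)(s^2 - 7s - 8).
Factor the quadratic: s = 8 or s = -1.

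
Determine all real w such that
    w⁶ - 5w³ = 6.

Let u = w³. The equation becomes u² - 5u - 6 = 0.
Factor: (u - 6)(u + 1) = 0, so u = 6 or u = -1.
w³ = 6 gives w = ∛(6) ≈ 1.8171.
w³ = -1 gives w = -1.

w = -1 or w = 1.8171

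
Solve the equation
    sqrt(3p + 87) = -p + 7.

p = -2

Square both sides: 3p + 87 = (-p + 7)^2.
Expand and rearrange: p^2 - 17p - 38 = 0.
Solving gives p = 19 or p = -2.
Check each candidate in the original equation:
  p = 19: sqrt(144) = 12, while -p + 7 = -12 — extraneous.
  p = -2: sqrt(81) = 9, while -p + 7 = 9 — valid.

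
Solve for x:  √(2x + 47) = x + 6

x = 1

Square both sides: 2x + 47 = (x + 6)².
Expand and rearrange: x² + 10x - 11 = 0.
Solving gives x = 1 or x = -11.
Check each candidate in the original equation:
  x = 1: √(49) = 7, while x + 6 = 7 — valid.
  x = -11: √(25) = 5, while x + 6 = -5 — extraneous.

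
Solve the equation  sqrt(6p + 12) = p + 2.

Square both sides: 6p + 12 = (p + 2)^2.
Expand and rearrange: p^2 - 2p - 8 = 0.
Solving gives p = 4 or p = -2.
Check each candidate in the original equation:
  p = 4: sqrt(36) = 6, while p + 2 = 6 — valid.
  p = -2: sqrt(0) = 0, while p + 2 = 0 — valid.

p = -2 or p = 4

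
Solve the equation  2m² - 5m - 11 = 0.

m = -1.4075 or m = 3.9075

Discriminant: (-5)² − 4·2·(-11) = 113.
Quadratic formula: m = (5 ± √113) / 4.
So m = 5/4 + √(113)/4 ≈ 3.9075 or m = 5/4 - √(113)/4 ≈ -1.4075.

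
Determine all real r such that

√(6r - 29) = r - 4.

r = 5 or r = 9

Square both sides: 6r - 29 = (r - 4)².
Expand and rearrange: r² - 14r + 45 = 0.
Solving gives r = 9 or r = 5.
Check each candidate in the original equation:
  r = 9: √(25) = 5, while r - 4 = 5 — valid.
  r = 5: √(1) = 1, while r - 4 = 1 — valid.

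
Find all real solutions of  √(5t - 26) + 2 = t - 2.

t = 6 or t = 7

Isolate the radical: √(5t - 26) = t - 4.
Square both sides: 5t - 26 = (t - 4)².
Expand and rearrange: t² - 13t + 42 = 0.
Solving gives t = 7 or t = 6.
Check each candidate in the original equation:
  t = 7: √(9) = 3, while t - 4 = 3 — valid.
  t = 6: √(4) = 2, while t - 4 = 2 — valid.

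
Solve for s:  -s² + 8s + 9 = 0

Factor: -1(s - 9)(s + 1) = 0.
So s = 9 or s = -1.

s = -1 or s = 9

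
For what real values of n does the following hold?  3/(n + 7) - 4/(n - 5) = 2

Multiply both sides by (n + 7)(n - 5):
3(n - 5) - 4(n + 7) = 2(n + 7)(n - 5).
Expand and collect terms: 2n² + 5n - 27 = 0.
By the quadratic formula, n = (-5 ± √241) / 4, so n ≈ 2.631 or n ≈ -5.131.
Neither value makes a denominator zero (n ≠ -7, n ≠ 5), so both are valid.

n = -5.131 or n = 2.631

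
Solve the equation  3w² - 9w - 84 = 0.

w = -4 or w = 7

Factor: 3(w + 4)(w - 7) = 0.
So w = -4 or w = 7.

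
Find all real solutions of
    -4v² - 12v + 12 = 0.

Discriminant: (-12)² − 4·(-4)·12 = 336.
Quadratic formula: v = (12 ± √336) / (-8).
So v = -√(21)/2 - 3/2 ≈ -3.7913 or v = -3/2 + √(21)/2 ≈ 0.7913.

v = -3.7913 or v = 0.7913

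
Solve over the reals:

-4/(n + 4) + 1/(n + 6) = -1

n = -6.3723 or n = -0.6277

Multiply both sides by (n + 4)(n + 6):
-4(n + 6) + (n + 4) = -(n + 4)(n + 6).
Expand and collect terms: -n^2 - 7n - 4 = 0.
By the quadratic formula, n = (7 +/- sqrt(33)) / -2, so n ~= -6.3723 or n ~= -0.6277.
Neither value makes a denominator zero (n != -4, n != -6), so both are valid.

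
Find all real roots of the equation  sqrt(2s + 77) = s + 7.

s = 2

Square both sides: 2s + 77 = (s + 7)^2.
Expand and rearrange: s^2 + 12s - 28 = 0.
Solving gives s = 2 or s = -14.
Check each candidate in the original equation:
  s = 2: sqrt(81) = 9, while s + 7 = 9 — valid.
  s = -14: sqrt(49) = 7, while s + 7 = -7 — extraneous.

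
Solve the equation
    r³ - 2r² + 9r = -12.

Rearrange: r³ - 2r² + 9r + 12 = 0.
Possible rational roots are divisors of 12. Testing r = -1 gives 0, so (r + 1) is a factor.
Divide: r³ - 2r² + 9r + 12 = (r + 1)(r² - 3r + 12).
The quadratic r² - 3r + 12 has discriminant -39 < 0, so no further real roots.

r = -1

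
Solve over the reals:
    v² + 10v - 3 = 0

Discriminant: (10)² − 4·1·(-3) = 112.
Quadratic formula: v = (-10 ± √112) / 2.
So v = -5 + 2·√(7) ≈ 0.2915 or v = -2·√(7) - 5 ≈ -10.2915.

v = -10.2915 or v = 0.2915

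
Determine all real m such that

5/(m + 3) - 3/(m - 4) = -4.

m = -4.1446 or m = 4.6446

Multiply both sides by (m + 3)(m - 4):
5(m - 4) - 3(m + 3) = -4(m + 3)(m - 4).
Expand and collect terms: -4m² + 2m + 77 = 0.
By the quadratic formula, m = (-2 ± √1236) / -8, so m ≈ -4.1446 or m ≈ 4.6446.
Neither value makes a denominator zero (m ≠ -3, m ≠ 4), so both are valid.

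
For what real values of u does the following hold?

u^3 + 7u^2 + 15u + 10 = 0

Possible rational roots are divisors of 10. Testing u = -2 gives 0, so (u + 2) is a factor.
Divide: u^3 + 7u^2 + 15u + 10 = (u + 2)(u^2 + 5u + 5).
Apply the quadratic formula to u^2 + 5u + 5 = 0: u = (-5 +/- sqrt(5))/2, i.e. u ~= -1.382 or u ~= -3.618.

u = -3.618 or u = -2 or u = -1.382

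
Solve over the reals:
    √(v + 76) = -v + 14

Square both sides: v + 76 = (-v + 14)².
Expand and rearrange: v² - 29v + 120 = 0.
Solving gives v = 24 or v = 5.
Check each candidate in the original equation:
  v = 24: √(100) = 10, while -v + 14 = -10 — extraneous.
  v = 5: √(81) = 9, while -v + 14 = 9 — valid.

v = 5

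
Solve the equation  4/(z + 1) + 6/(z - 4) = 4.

z = -0.2604 or z = 5.7604

Multiply both sides by (z + 1)(z - 4):
4(z - 4) + 6(z + 1) = 4(z + 1)(z - 4).
Expand and collect terms: 4z² - 22z - 6 = 0.
By the quadratic formula, z = (22 ± √580) / 8, so z ≈ 5.7604 or z ≈ -0.2604.
Neither value makes a denominator zero (z ≠ -1, z ≠ 4), so both are valid.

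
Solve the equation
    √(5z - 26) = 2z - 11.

Square both sides: 5z - 26 = (2z - 11)².
Expand and rearrange: 4z² - 49z + 147 = 0.
Solving gives z = 7 or z = 5.25.
Check each candidate in the original equation:
  z = 7: √(9) = 3, while 2z - 11 = 3 — valid.
  z = 5.25: √(0.25) = 0.5, while 2z - 11 = -0.5 — extraneous.

z = 7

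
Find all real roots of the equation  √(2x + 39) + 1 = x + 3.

Isolate the radical: √(2x + 39) = x + 2.
Square both sides: 2x + 39 = (x + 2)².
Expand and rearrange: x² + 2x - 35 = 0.
Solving gives x = 5 or x = -7.
Check each candidate in the original equation:
  x = 5: √(49) = 7, while x + 2 = 7 — valid.
  x = -7: √(25) = 5, while x + 2 = -5 — extraneous.

x = 5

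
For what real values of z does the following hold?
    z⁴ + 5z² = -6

No real solutions.

Let u = z². The equation becomes u² + 5u + 6 = 0.
Factor: (u + 2)(u + 3) = 0, so u = -2 or u = -3.
z² = -2 < 0 has no real solution.
z² = -3 < 0 has no real solution.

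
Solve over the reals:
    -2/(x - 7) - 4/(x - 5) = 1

x = -0.4641 or x = 6.4641

Multiply both sides by (x - 7)(x - 5):
-2(x - 5) - 4(x - 7) = (x - 7)(x - 5).
Expand and collect terms: x^2 - 6x - 3 = 0.
By the quadratic formula, x = (6 +/- sqrt(48)) / 2, so x ~= 6.4641 or x ~= -0.4641.
Neither value makes a denominator zero (x != 7, x != 5), so both are valid.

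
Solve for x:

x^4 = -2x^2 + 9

Let u = x^2. The equation becomes u^2 + 2u - 9 = 0.
By the quadratic formula, u = -1 + sqrt(10) or u = -sqrt(10) - 1.
x^2 = -1 + sqrt(10) gives x = +/-sqrt(-1 + sqrt(10)) ~= +/-1.4705.
x^2 = -sqrt(10) - 1 < 0 has no real solution.

x = -1.4705 or x = 1.4705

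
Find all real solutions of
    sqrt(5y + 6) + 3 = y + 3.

y = 6

Isolate the radical: sqrt(5y + 6) = y.
Square both sides: 5y + 6 = (y)^2.
Expand and rearrange: y^2 - 5y - 6 = 0.
Solving gives y = 6 or y = -1.
Check each candidate in the original equation:
  y = 6: sqrt(36) = 6, while y = 6 — valid.
  y = -1: sqrt(1) = 1, while y = -1 — extraneous.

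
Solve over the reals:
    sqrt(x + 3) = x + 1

x = 1

Square both sides: x + 3 = (x + 1)^2.
Expand and rearrange: x^2 + x - 2 = 0.
Solving gives x = 1 or x = -2.
Check each candidate in the original equation:
  x = 1: sqrt(4) = 2, while x + 1 = 2 — valid.
  x = -2: sqrt(1) = 1, while x + 1 = -1 — extraneous.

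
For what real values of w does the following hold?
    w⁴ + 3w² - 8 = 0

Let u = w². The equation becomes u² + 3u - 8 = 0.
By the quadratic formula, u = -3/2 + √(41)/2 or u = -√(41)/2 - 3/2.
w² = -3/2 + √(41)/2 gives w = ±√(-3/2 + √(41)/2) ≈ ±1.3044.
w² = -√(41)/2 - 3/2 < 0 has no real solution.

w = -1.3044 or w = 1.3044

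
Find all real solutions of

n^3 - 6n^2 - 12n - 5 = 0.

Possible rational roots are divisors of -5. Testing n = -1 gives 0, so (n + 1) is a factor.
Divide: n^3 - 6n^2 - 12n - 5 = (n + 1)(n^2 - 7n - 5).
Apply the quadratic formula to n^2 - 7n - 5 = 0: n = (7 +/- sqrt(69))/2, i.e. n ~= 7.6533 or n ~= -0.6533.

n = -1 or n = -0.6533 or n = 7.6533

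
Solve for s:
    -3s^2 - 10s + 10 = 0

Discriminant: (-10)^2 - 4*(-3)*10 = 220.
Quadratic formula: s = (10 +/- sqrt(220)) / (-6).
So s = -sqrt(55)/3 - 5/3 ~= -4.1387 or s = -5/3 + sqrt(55)/3 ~= 0.8054.

s = -4.1387 or s = 0.8054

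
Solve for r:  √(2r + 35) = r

r = 7

Square both sides: 2r + 35 = (r)².
Expand and rearrange: r² - 2r - 35 = 0.
Solving gives r = 7 or r = -5.
Check each candidate in the original equation:
  r = 7: √(49) = 7, while r = 7 — valid.
  r = -5: √(25) = 5, while r = -5 — extraneous.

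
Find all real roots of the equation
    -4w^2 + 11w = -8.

w = -0.5975 or w = 3.3475

Rearrange to standard form: -4w^2 + 11w + 8 = 0.
Discriminant: (11)^2 - 4*(-4)*8 = 249.
Quadratic formula: w = (-11 +/- sqrt(249)) / (-8).
So w = 11/8 - sqrt(249)/8 ~= -0.5975 or w = 11/8 + sqrt(249)/8 ~= 3.3475.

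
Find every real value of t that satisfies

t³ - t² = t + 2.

t = 2

Rearrange: t³ - t² - t - 2 = 0.
Possible rational roots are divisors of -2. Testing t = 2 gives 0, so (t - 2) is a factor.
Divide: t³ - t² - t - 2 = (t - 2)(t² + t + 1).
The quadratic t² + t + 1 has discriminant -3 < 0, so no further real roots.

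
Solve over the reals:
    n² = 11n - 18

Bring every term to one side: n² - 11n + 18 = 0.
Factor: (n - 9)(n - 2) = 0.
So n = 9 or n = 2.

n = 2 or n = 9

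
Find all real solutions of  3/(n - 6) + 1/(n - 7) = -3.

Multiply both sides by (n - 6)(n - 7):
3(n - 7) + (n - 6) = -3(n - 6)(n - 7).
Expand and collect terms: -3n^2 + 35n - 99 = 0.
By the quadratic formula, n = (-35 +/- sqrt(37)) / -6, so n ~= 4.8195 or n ~= 6.8471.
Neither value makes a denominator zero (n != 6, n != 7), so both are valid.

n = 4.8195 or n = 6.8471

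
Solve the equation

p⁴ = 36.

Let u = p². The equation becomes u² - 36 = 0.
Factor: (u + 6)(u - 6) = 0, so u = -6 or u = 6.
p² = -6 < 0 has no real solution.
p² = 6 gives p = ±√(6) ≈ ±2.4495.

p = -2.4495 or p = 2.4495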